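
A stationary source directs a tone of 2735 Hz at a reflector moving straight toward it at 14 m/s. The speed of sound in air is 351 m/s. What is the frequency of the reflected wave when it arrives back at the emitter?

The reflector first receives the wave as a moving observer: f₁ = f₀ · (v + u)/v = 2735 × (351 + 14)/351 ≈ 2844 Hz.
The reflection then acts as a moving source: f₂ = f₁ · v/(v − u) ≈ 2962 Hz.

2962 Hz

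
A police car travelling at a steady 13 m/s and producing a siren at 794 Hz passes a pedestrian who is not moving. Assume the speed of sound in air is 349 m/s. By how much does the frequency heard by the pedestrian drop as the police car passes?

Approaching: f₁ = f · v/(v − v_s) = 794 × 349/336 ≈ 824.7 Hz.
Receding: f₂ = f · v/(v + v_s) = 794 × 349/362 ≈ 765.5 Hz.
Drop: f₁ − f₂ = 2f·v·v_s/(v² − v_s²) = 2 × 794 × 349 × 13/(349² − 13²) ≈ 59.2 Hz.

59.2 Hz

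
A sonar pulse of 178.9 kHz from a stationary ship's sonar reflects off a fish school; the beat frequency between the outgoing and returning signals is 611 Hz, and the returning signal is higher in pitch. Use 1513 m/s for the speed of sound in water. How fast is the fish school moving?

2.58 m/s

Double Doppler shift off a moving reflector: f₂ = f₀ · (v + u)/(v − u) (u > 0 toward emitter).
Returning signal is higher, so f₂ = f₀ + Δf = 178900 + 611 = 179511 Hz.
Rearranging, u = v · (f₂ − f₀)/(f₂ + f₀) = 1513 × 611/358411 ≈ 2.58 m/s.
So the fish school is moving at 2.58 m/s toward the emitter.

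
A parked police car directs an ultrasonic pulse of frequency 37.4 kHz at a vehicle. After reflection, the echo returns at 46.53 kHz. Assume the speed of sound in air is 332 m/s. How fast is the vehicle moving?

Double Doppler shift off a moving reflector: f₂ = f₀ · (v + u)/(v − u) (u > 0 toward emitter).
Rearranging, u = v · (f₂ − f₀)/(f₂ + f₀) = 332 × 9.13/83.93 ≈ 36 m/s.
So the vehicle is moving at 36 m/s toward the emitter.

36 m/s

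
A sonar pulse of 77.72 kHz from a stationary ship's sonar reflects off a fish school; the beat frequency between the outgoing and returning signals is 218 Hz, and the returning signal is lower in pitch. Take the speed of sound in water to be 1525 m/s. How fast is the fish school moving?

Double Doppler shift off a moving reflector: f₂ = f₀ · (v + u)/(v − u) (u > 0 toward emitter).
Returning signal is lower, so f₂ = f₀ − Δf = 77720 − 218 = 77502 Hz.
Rearranging, u = v · (f₂ − f₀)/(f₂ + f₀) = 1525 × -218/155222 ≈ -2.14 m/s.
So the fish school is moving at 2.14 m/s away from the emitter.

2.14 m/s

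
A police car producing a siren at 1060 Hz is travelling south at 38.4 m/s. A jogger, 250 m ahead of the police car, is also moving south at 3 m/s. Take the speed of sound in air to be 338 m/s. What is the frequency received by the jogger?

The jogger is ahead, so the police car is moving toward it while the jogger is moving away from the police car.
General Doppler shift: f' = f · (v − v_o)/(v − v_s).
f' = 1060 × (338 − 3)/(338 − 38.4) = 1060 × 335/299.6 ≈ 1185 Hz.

1185 Hz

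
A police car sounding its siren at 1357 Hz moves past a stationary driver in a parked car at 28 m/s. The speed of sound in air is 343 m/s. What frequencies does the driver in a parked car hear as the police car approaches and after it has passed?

1478 Hz approaching; 1255 Hz receding

Approaching: f₁ = f · v/(v − v_s) = 1357 × 343/315 ≈ 1478 Hz.
Receding: f₂ = f · v/(v + v_s) = 1357 × 343/371 ≈ 1255 Hz.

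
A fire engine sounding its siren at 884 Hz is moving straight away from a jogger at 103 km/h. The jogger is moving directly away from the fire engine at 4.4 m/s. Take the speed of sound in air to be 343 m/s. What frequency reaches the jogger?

103 km/h = 28.61 m/s.
With source receding and observer receding, f' = f · (v − v_o)/(v + v_s).
f' = 884 × (343 − 4.4)/(343 + 28.61) = 884 × 338.6/371.61 ≈ 805 Hz.

805 Hz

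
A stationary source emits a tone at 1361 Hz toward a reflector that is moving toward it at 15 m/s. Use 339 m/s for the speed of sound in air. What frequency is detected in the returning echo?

1487 Hz

At the reflector (a moving observer), f₁ = f₀ · (v + u)/v = 1361 × 354/339 ≈ 1421 Hz.
The reflection then acts as a moving source: f₂ = f₁ · v/(v − u) ≈ 1487 Hz.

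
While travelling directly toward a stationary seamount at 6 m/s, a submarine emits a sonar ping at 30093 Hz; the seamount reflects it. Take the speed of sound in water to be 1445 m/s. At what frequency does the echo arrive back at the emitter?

30344 Hz

The seamount receives the sound from a moving source: f₁ = f₀ · v/(v − v_e) = 30093 × 1445/1439 ≈ 30218 Hz.
On the return leg the submarine is a moving observer: f₂ = f₁ · (v + v_e)/v = 30218 × 1451/1445 ≈ 30344 Hz.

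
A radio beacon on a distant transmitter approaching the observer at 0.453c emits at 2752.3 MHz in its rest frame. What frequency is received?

Relativistic Doppler for frequency: f' = f₀ · √((1 + β)/(1 − β)).
f' = 2752.3 × √(1.4530/0.5470) = 2752.3 × 1.62982 ≈ 4485.7 MHz.

4485.7 MHz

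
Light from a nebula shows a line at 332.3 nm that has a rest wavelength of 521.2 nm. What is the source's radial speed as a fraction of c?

λ'/λ₀ = 0.6376 < 1 (blueshift), so the source is approaching.
λ'/λ₀ = √((1 − β)/(1 + β)) for an approaching source ⇒ β = (1 − r²)/(1 + r²) with r = λ'/λ₀.
β = (1 − 0.4065)/(1 + 0.4065) ≈ 0.422.

0.422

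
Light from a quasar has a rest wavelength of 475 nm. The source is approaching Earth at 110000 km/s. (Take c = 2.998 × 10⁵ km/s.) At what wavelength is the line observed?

323.3 nm

β = v/c = 110000/299800 = 0.3669.
Relativistic Doppler for wavelength: λ' = λ₀ · √((1 − β)/(1 + β)).
λ' = 475 × √(0.6331/1.3669) = 475 × 0.68055 ≈ 323.3 nm.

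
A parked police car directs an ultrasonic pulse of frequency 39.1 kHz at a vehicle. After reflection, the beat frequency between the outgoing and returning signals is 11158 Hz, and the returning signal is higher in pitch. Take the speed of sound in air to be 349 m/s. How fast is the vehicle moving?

Double Doppler shift off a moving reflector: f₂ = f₀ · (v + u)/(v − u) (u > 0 toward emitter).
Returning signal is higher, so f₂ = f₀ + Δf = 39100 + 11158 = 50258 Hz.
Rearranging, u = v · (f₂ − f₀)/(f₂ + f₀) = 349 × 11158/89358 ≈ 44 m/s.
So the vehicle is moving at 44 m/s toward the emitter.

44 m/s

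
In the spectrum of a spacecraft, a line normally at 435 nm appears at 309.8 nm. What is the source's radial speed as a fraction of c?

λ'/λ₀ = 0.7122 < 1 (blueshift), so the source is approaching.
λ'/λ₀ = √((1 − β)/(1 + β)) for an approaching source ⇒ β = (1 − r²)/(1 + r²) with r = λ'/λ₀.
β = (1 − 0.5072)/(1 + 0.5072) ≈ 0.327.

0.327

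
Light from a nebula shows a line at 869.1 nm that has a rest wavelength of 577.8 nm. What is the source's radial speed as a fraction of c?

0.387

λ'/λ₀ = 1.5042 > 1 (redshift), so the source is receding.
λ'/λ₀ = √((1 + β)/(1 − β)) for a receding source ⇒ β = (r² − 1)/(r² + 1) with r = λ'/λ₀.
β = (2.2625 − 1)/(2.2625 + 1) ≈ 0.387.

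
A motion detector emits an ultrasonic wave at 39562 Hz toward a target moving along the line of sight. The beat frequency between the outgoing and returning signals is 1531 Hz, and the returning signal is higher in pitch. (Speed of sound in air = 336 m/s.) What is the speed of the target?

6.4 m/s

Double Doppler shift off a moving reflector: f₂ = f₀ · (v + u)/(v − u) (u > 0 toward emitter).
Returning signal is higher, so f₂ = f₀ + Δf = 39562 + 1531 = 41093 Hz.
Rearranging, u = v · (f₂ − f₀)/(f₂ + f₀) = 336 × 1531/80655 ≈ 6.4 m/s.
So the target is moving at 6.4 m/s toward the emitter.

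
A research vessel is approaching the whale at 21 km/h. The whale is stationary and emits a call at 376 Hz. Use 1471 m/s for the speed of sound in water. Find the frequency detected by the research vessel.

21 km/h = 5.833 m/s.
Only the observer moves, toward the source, so f' = f · (v + v_o)/v.
f' = 376 × (1471 + 5.833)/1471 = 376 × 1476.8/1471 ≈ 377 Hz.

377 Hz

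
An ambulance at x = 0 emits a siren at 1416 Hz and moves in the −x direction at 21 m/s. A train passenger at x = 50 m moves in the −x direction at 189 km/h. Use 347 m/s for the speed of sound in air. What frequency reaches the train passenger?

1537 Hz

189 km/h = 52.5 m/s.
The observer lies on the +x side, so the source is heading away from the observer and the observer is heading toward the source.
Both move, so f' = f · (v + v_o)/(v + v_s).
f' = 1416 × (347 + 52.5)/(347 + 21) = 1416 × 399.5/368 ≈ 1537 Hz.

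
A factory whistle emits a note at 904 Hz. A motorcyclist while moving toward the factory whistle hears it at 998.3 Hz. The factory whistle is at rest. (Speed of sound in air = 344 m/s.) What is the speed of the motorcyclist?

f' = f · (v + v_o)/v ⇒ v_o = v · |f'/f − 1|.
v_o = 344 × |998.3/904 − 1| = 344 × 0.1043 ≈ 36 m/s.

36 m/s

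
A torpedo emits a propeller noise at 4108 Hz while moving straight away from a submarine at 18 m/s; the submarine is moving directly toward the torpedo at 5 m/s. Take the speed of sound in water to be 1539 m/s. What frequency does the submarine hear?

4074 Hz

With source receding and observer approaching, f' = f · (v + v_o)/(v + v_s).
f' = 4108 × (1539 + 5)/(1539 + 18) = 4108 × 1544/1557 ≈ 4074 Hz.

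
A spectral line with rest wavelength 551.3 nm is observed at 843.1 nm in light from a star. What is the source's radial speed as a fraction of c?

λ'/λ₀ = 1.5293 > 1 (redshift), so the source is receding.
λ'/λ₀ = √((1 + β)/(1 − β)) for a receding source ⇒ β = (r² − 1)/(r² + 1) with r = λ'/λ₀.
β = (2.3387 − 1)/(2.3387 + 1) ≈ 0.401.

0.401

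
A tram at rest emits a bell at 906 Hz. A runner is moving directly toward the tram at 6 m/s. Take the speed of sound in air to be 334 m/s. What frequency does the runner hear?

922 Hz

Only the observer moves, toward the source, so f' = f · (v + v_o)/v.
f' = 906 × (334 + 6)/334 = 906 × 340/334 ≈ 922 Hz.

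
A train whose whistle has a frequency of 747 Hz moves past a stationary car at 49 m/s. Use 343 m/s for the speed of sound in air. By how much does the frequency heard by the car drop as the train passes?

218 Hz

Approaching: f₁ = f · v/(v − v_s) = 747 × 343/294 ≈ 872 Hz.
Receding: f₂ = f · v/(v + v_s) = 747 × 343/392 ≈ 654 Hz.
Drop: f₁ − f₂ = 2f·v·v_s/(v² − v_s²) = 2 × 747 × 343 × 49/(343² − 49²) ≈ 218 Hz.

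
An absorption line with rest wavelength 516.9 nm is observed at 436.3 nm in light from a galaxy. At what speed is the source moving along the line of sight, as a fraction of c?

λ'/λ₀ = 0.8441 < 1 (blueshift), so the source is approaching.
λ'/λ₀ = √((1 − β)/(1 + β)) for an approaching source ⇒ β = (1 − r²)/(1 + r²) with r = λ'/λ₀.
β = (1 − 0.7125)/(1 + 0.7125) ≈ 0.168.

0.168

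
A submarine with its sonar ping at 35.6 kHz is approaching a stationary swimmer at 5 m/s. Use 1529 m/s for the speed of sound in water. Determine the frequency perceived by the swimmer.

35.7 kHz

With the source moving toward a stationary observer, f' = f · v/(v − v_s).
f' = 35.6 × 1529/(1529 − 5) = 35.6 × 1529/1524 ≈ 35.7 kHz.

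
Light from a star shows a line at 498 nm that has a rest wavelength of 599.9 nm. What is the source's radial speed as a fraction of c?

λ'/λ₀ = 0.8301 < 1 (blueshift), so the source is approaching.
λ'/λ₀ = √((1 − β)/(1 + β)) for an approaching source ⇒ β = (1 − r²)/(1 + r²) with r = λ'/λ₀.
β = (1 − 0.6891)/(1 + 0.6891) ≈ 0.184.

0.184c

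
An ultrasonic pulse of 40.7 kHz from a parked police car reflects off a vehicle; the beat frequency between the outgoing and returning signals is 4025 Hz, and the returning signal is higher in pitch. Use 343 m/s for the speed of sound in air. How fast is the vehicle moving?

Double Doppler shift off a moving reflector: f₂ = f₀ · (v + u)/(v − u) (u > 0 toward emitter).
Returning signal is higher, so f₂ = f₀ + Δf = 40700 + 4025 = 44725 Hz.
Rearranging, u = v · (f₂ − f₀)/(f₂ + f₀) = 343 × 4025/85425 ≈ 16.2 m/s.
So the vehicle is moving at 16.2 m/s toward the emitter.

16.2 m/s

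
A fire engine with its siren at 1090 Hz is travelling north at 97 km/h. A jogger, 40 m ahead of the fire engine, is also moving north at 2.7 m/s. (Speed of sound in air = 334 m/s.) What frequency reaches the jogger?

1176 Hz

97 km/h = 26.94 m/s.
The jogger is ahead, so the fire engine is moving toward it while the jogger is moving away from the fire engine.
Both move, so f' = f · (v − v_o)/(v − v_s).
f' = 1090 × (334 − 2.7)/(334 − 26.94) = 1090 × 331.3/307.06 ≈ 1176 Hz.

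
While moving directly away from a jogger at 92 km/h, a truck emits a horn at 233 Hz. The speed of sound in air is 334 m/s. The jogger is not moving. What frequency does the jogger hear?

216 Hz

92 km/h = 25.56 m/s.
Moving source, stationary observer: f' = f · v/(v + v_s) since the source is receding.
f' = 233 × 334/(334 + 25.56) = 233 × 334/359.6 ≈ 216 Hz.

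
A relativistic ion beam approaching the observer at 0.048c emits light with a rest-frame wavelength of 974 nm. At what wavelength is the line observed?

Relativistic Doppler for wavelength: λ' = λ₀ · √((1 − β)/(1 + β)).
λ' = 974 × √(0.9520/1.0480) = 974 × 0.95310 ≈ 928.3 nm.

928.3 nm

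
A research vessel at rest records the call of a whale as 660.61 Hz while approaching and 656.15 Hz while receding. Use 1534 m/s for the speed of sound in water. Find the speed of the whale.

5.2 m/s

f₁/f₂ = (v + v_s)/(v − v_s), so v_s = v · (f₁ − f₂)/(f₁ + f₂).
v_s = 1534 × (660.61 − 656.15)/(660.61 + 656.15) = 1534 × 4.46/1316.76 ≈ 5.2 m/s.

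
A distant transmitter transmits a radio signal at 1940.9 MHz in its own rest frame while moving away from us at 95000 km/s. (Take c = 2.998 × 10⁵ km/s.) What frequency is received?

β = v/c = 95000/299800 = 0.3169.
Relativistic Doppler for frequency: f' = f₀ · √((1 − β)/(1 + β)).
f' = 1940.9 × √(0.6831/1.3169) = 1940.9 × 0.72024 ≈ 1397.9 MHz.

1397.9 MHz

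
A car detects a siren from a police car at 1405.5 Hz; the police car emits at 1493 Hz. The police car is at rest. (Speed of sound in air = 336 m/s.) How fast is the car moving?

f' < f, so the car is receding.
f' = f · (v − v_o)/v ⇒ v_o = v · |f'/f − 1|.
v_o = 336 × |1405.5/1493 − 1| = 336 × 0.05861 ≈ 19.7 m/s.

19.7 m/s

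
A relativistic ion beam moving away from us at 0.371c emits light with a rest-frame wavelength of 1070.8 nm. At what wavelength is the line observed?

Relativistic Doppler for wavelength: λ' = λ₀ · √((1 + β)/(1 − β)).
λ' = 1070.8 × √(1.3710/0.6290) = 1070.8 × 1.47636 ≈ 1580.9 nm.

1580.9 nm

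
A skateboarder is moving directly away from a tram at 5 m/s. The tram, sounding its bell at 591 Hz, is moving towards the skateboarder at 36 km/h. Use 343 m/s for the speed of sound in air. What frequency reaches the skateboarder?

600 Hz

36 km/h = 10 m/s.
Both move, so f' = f · (v − v_o)/(v − v_s).
f' = 591 × (343 − 5)/(343 − 10) = 591 × 338/333 ≈ 600 Hz.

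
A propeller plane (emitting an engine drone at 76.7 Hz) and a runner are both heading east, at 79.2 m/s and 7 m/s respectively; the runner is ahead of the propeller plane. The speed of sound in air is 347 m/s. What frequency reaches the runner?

The runner is ahead, so the propeller plane is moving toward it while the runner is moving away from the propeller plane.
With source approaching and observer receding, f' = f · (v − v_o)/(v − v_s).
f' = 76.7 × (347 − 7)/(347 − 79.2) = 76.7 × 340/267.8 ≈ 97 Hz.

97 Hz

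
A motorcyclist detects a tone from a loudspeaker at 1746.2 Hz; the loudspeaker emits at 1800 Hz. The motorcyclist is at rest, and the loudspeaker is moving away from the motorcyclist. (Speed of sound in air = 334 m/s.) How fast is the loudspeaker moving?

10.3 m/s

f' = f · v/(v + v_s) ⇒ v_s = v · |1 − f/f'|.
v_s = 334 × |1 − 1800/1746.2| = 334 × 0.03081 ≈ 10.3 m/s.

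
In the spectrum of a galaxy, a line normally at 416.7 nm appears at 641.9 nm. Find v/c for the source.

0.407c

λ'/λ₀ = 1.5404 > 1 (redshift), so the source is receding.
λ'/λ₀ = √((1 + β)/(1 − β)) for a receding source ⇒ β = (r² − 1)/(r² + 1) with r = λ'/λ₀.
β = (2.3729 − 1)/(2.3729 + 1) ≈ 0.407.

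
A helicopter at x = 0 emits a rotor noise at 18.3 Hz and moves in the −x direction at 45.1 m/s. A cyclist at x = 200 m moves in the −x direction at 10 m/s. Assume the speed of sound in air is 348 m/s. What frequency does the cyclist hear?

16.7 Hz

The observer lies on the +x side, so the source is heading away from the observer and the observer is heading toward the source.
General Doppler shift: f' = f · (v + v_o)/(v + v_s).
f' = 18.3 × (348 + 10)/(348 + 45.1) = 18.3 × 358/393.1 ≈ 16.7 Hz.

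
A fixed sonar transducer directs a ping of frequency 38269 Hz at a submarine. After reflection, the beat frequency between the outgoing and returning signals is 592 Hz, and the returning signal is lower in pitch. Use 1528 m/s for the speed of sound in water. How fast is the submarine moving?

Double Doppler shift off a moving reflector: f₂ = f₀ · (v + u)/(v − u) (u > 0 toward emitter).
Returning signal is lower, so f₂ = f₀ − Δf = 38269 − 592 = 37677 Hz.
Rearranging, u = v · (f₂ − f₀)/(f₂ + f₀) = 1528 × -592/75946 ≈ -11.9 m/s.
So the submarine is moving at 11.9 m/s away from the emitter.

11.9 m/s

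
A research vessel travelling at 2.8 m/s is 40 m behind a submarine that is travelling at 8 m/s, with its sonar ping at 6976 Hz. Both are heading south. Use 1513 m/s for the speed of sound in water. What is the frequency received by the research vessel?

The research vessel is behind, so the submarine is moving away from it while the research vessel is moving toward the submarine.
General Doppler shift: f' = f · (v + v_o)/(v + v_s).
f' = 6976 × (1513 + 2.8)/(1513 + 8) = 6976 × 1515.8/1521 ≈ 6952 Hz.

6952 Hz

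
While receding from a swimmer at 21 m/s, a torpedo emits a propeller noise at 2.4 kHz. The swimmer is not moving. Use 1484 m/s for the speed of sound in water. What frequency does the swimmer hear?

2.37 kHz

Moving source, stationary observer: f' = f · v/(v + v_s) since the source is receding.
f' = 2.4 × 1484/(1484 + 21) = 2.4 × 1484/1505 ≈ 2.37 kHz.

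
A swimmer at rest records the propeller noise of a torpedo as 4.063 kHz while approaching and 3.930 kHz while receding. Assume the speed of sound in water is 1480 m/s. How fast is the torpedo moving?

24.6 m/s

f₁/f₂ = (v + v_s)/(v − v_s), so v_s = v · (f₁ − f₂)/(f₁ + f₂).
v_s = 1480 × (4.063 − 3.930)/(4.063 + 3.930) = 1480 × 0.133/7.993 ≈ 24.6 m/s.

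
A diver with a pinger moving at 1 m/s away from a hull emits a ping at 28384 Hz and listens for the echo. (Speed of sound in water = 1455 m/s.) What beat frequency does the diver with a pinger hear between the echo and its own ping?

39.0 Hz

The hull receives the sound from a moving source: f₁ = f₀ · v/(v + v_e) = 28384 × 1455/1456 ≈ 28364.5 Hz.
On the return leg the diver with a pinger is a moving observer: f₂ = f₁ · (v − v_e)/v = 28364.5 × 1454/1455 ≈ 28345.0 Hz.
Equivalently f₂ = f₀ · (v − v_e)/(v + v_e).
Beat against the emitted tone: |f₂ − f₀| = 2v_e·f₀/(v + v_e) = 2 × 1 × 28384/1456 ≈ 39.0 Hz.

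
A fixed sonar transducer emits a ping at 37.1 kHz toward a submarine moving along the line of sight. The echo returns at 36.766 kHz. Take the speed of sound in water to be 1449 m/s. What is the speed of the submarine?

Double Doppler shift off a moving reflector: f₂ = f₀ · (v + u)/(v − u) (u > 0 toward emitter).
Rearranging, u = v · (f₂ − f₀)/(f₂ + f₀) = 1449 × -0.334/73.866 ≈ -6.6 m/s.
So the submarine is moving at 6.6 m/s away from the emitter.

6.6 m/s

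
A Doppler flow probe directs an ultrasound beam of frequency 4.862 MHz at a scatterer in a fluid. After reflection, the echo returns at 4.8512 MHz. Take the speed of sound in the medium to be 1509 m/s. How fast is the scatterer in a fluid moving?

Double Doppler shift off a moving reflector: f₂ = f₀ · (v + u)/(v − u) (u > 0 toward emitter).
Rearranging, u = v · (f₂ − f₀)/(f₂ + f₀) = 1509 × -0.0108/9.7132 ≈ -1.68 m/s.
So the scatterer in a fluid is moving at 1.68 m/s away from the emitter.

1.68 m/s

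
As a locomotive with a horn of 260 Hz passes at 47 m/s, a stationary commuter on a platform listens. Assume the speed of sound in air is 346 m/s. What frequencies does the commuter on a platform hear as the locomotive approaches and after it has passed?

Approaching: f₁ = f · v/(v − v_s) = 260 × 346/299 ≈ 301 Hz.
Receding: f₂ = f · v/(v + v_s) = 260 × 346/393 ≈ 229 Hz.

301 Hz approaching; 229 Hz receding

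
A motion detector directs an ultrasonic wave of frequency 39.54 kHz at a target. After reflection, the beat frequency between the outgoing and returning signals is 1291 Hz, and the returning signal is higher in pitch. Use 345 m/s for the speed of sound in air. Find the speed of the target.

5.5 m/s

Double Doppler shift off a moving reflector: f₂ = f₀ · (v + u)/(v − u) (u > 0 toward emitter).
Returning signal is higher, so f₂ = f₀ + Δf = 39540 + 1291 = 40831 Hz.
Rearranging, u = v · (f₂ − f₀)/(f₂ + f₀) = 345 × 1291/80371 ≈ 5.5 m/s.
So the target is moving at 5.5 m/s toward the emitter.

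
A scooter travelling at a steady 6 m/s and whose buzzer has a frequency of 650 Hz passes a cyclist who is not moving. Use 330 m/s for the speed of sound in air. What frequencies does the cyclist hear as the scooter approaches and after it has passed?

662 Hz approaching; 638 Hz receding

Approaching: f₁ = f · v/(v − v_s) = 650 × 330/324 ≈ 662 Hz.
Receding: f₂ = f · v/(v + v_s) = 650 × 330/336 ≈ 638 Hz.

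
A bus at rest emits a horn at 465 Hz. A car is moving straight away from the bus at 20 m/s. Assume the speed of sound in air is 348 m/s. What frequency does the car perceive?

Moving observer, stationary source: f' = f · (v − v_o)/v.
f' = 465 × (348 − 20)/348 = 465 × 328/348 ≈ 438 Hz.

438 Hz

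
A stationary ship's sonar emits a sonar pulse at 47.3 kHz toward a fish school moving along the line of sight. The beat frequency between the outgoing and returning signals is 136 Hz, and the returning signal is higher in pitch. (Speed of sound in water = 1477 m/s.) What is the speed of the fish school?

Double Doppler shift off a moving reflector: f₂ = f₀ · (v + u)/(v − u) (u > 0 toward emitter).
Returning signal is higher, so f₂ = f₀ + Δf = 47300 + 136 = 47436 Hz.
Rearranging, u = v · (f₂ − f₀)/(f₂ + f₀) = 1477 × 136/94736 ≈ 2.12 m/s.
So the fish school is moving at 2.12 m/s toward the emitter.

2.12 m/s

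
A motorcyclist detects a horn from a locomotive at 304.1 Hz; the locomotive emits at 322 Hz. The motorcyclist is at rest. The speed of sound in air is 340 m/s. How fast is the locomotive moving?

20.0 m/s

f' < f, so the locomotive is receding.
f' = f · v/(v + v_s) ⇒ v_s = v · |1 − f/f'|.
v_s = 340 × |1 − 322/304.1| = 340 × 0.05886 ≈ 20.0 m/s.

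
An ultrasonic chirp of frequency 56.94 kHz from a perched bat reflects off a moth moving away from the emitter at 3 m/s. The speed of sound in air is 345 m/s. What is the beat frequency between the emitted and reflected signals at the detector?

The moth first receives the wave as a moving observer: f₁ = f₀ · (v − u)/v = 56.94 × (345 − 3)/345 ≈ 56.445 kHz.
The reflection then acts as a moving source: f₂ = f₁ · v/(v + u) ≈ 55.958 kHz.
Beat frequency (with f₀ = 56940 Hz): |f₂ − f₀| = 2u·f₀/(v + u) = 2 × 3 × 56940/348 ≈ 982 Hz.

982 Hz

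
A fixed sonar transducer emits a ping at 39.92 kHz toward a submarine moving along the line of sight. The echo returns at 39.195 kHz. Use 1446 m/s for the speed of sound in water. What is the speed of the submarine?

Double Doppler shift off a moving reflector: f₂ = f₀ · (v + u)/(v − u) (u > 0 toward emitter).
Rearranging, u = v · (f₂ − f₀)/(f₂ + f₀) = 1446 × -0.725/79.115 ≈ -13.3 m/s.
So the submarine is moving at 13.3 m/s away from the emitter.

13.3 m/s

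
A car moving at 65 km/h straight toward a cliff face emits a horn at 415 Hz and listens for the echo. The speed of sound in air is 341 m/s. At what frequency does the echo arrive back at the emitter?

65 km/h = 18.06 m/s.
The cliff face receives the sound from a moving source: f₁ = f₀ · v/(v − v_e) = 415 × 341/322.94 ≈ 438 Hz.
On the return leg the car is a moving observer: f₂ = f₁ · (v + v_e)/v = 438 × 359.06/341 ≈ 461 Hz.

461 Hz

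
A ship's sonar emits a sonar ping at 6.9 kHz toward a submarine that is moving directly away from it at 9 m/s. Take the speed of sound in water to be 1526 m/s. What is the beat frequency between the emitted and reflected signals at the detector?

81 Hz

The submarine first receives the wave as a moving observer: f₁ = f₀ · (v − u)/v = 6.9 × (1526 − 9)/1526 ≈ 6.8593 kHz.
The reflection then acts as a moving source: f₂ = f₁ · v/(v + u) ≈ 6.8191 kHz.
Equivalently f₂ = f₀ · (v − u)/(v + u).
Beat frequency (with f₀ = 6900 Hz): |f₂ − f₀| = 2u·f₀/(v + u) = 2 × 9 × 6900/1535 ≈ 81 Hz.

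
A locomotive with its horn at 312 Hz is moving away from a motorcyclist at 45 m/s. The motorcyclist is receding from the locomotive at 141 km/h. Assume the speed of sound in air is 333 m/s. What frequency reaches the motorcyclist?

141 km/h = 39.17 m/s.
With source receding and observer receding, f' = f · (v − v_o)/(v + v_s).
f' = 312 × (333 − 39.17)/(333 + 45) = 312 × 293.83/378 ≈ 243 Hz.

243 Hz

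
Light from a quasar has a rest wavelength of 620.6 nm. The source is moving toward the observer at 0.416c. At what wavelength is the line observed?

Relativistic Doppler for wavelength: λ' = λ₀ · √((1 − β)/(1 + β)).
λ' = 620.6 × √(0.5840/1.4160) = 620.6 × 0.64221 ≈ 398.6 nm.

398.6 nm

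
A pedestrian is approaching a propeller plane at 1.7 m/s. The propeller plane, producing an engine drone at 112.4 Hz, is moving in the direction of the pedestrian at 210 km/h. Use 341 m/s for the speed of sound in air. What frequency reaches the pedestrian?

210 km/h = 58.33 m/s.
Both move, so f' = f · (v + v_o)/(v − v_s).
f' = 112.4 × (341 + 1.7)/(341 − 58.33) = 112.4 × 342.7/282.67 ≈ 136 Hz.

136 Hz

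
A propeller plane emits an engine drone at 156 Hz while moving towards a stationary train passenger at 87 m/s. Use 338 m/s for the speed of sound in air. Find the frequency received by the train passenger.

Only the source moves, toward the listener, so f' = f · v/(v − v_s).
f' = 156 × 338/(338 − 87) = 156 × 338/251 ≈ 210 Hz.

210 Hz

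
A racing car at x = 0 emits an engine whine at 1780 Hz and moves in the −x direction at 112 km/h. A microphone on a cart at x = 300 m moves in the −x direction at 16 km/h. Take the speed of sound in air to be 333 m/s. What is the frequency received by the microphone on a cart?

112 km/h = 31.11 m/s; 16 km/h = 4.444 m/s.
The observer lies on the +x side, so the source is heading away from the observer and the observer is heading toward the source.
With source receding and observer approaching, f' = f · (v + v_o)/(v + v_s).
f' = 1780 × (333 + 4.444)/(333 + 31.11) = 1780 × 337.44/364.11 ≈ 1650 Hz.

1650 Hz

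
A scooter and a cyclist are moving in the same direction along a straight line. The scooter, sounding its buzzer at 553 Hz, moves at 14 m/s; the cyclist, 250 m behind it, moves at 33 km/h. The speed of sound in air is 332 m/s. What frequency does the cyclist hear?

545 Hz

33 km/h = 9.167 m/s.
The cyclist is behind, so the scooter is moving away from it while the cyclist is moving toward the scooter.
With source receding and observer approaching, f' = f · (v + v_o)/(v + v_s).
f' = 553 × (332 + 9.167)/(332 + 14) = 553 × 341.17/346 ≈ 545 Hz.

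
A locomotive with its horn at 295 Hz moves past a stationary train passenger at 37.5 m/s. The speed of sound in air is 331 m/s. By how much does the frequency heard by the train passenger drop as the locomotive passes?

67.7 Hz

Approaching: f₁ = f · v/(v − v_s) = 295 × 331/293.5 ≈ 332.7 Hz.
Receding: f₂ = f · v/(v + v_s) = 295 × 331/368.5 ≈ 265.0 Hz.
Drop: f₁ − f₂ = 2f·v·v_s/(v² − v_s²) = 2 × 295 × 331 × 37.5/(331² − 37.5²) ≈ 67.7 Hz.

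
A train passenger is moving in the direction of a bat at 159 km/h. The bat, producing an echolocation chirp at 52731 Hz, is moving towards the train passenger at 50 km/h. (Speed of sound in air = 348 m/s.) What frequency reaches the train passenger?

50 km/h = 13.89 m/s; 159 km/h = 44.17 m/s.
Both move, so f' = f · (v + v_o)/(v − v_s).
f' = 52731 × (348 + 44.17)/(348 − 13.89) = 52731 × 392.17/334.11 ≈ 61894 Hz.

61894 Hz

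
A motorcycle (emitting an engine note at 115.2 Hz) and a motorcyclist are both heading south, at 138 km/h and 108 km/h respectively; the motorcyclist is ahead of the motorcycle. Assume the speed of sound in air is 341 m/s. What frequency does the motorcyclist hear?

118 Hz

138 km/h = 38.33 m/s; 108 km/h = 30 m/s.
The motorcyclist is ahead, so the motorcycle is moving toward it while the motorcyclist is moving away from the motorcycle.
General Doppler shift: f' = f · (v − v_o)/(v − v_s).
f' = 115.2 × (341 − 30)/(341 − 38.33) = 115.2 × 311/302.67 ≈ 118 Hz.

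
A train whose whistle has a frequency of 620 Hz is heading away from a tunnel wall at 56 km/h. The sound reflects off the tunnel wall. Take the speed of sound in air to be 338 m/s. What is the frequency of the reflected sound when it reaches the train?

565 Hz

56 km/h = 15.56 m/s.
The tunnel wall receives the sound from a moving source: f₁ = f₀ · v/(v + v_e) = 620 × 338/353.56 ≈ 593 Hz.
On the return leg the train is a moving observer: f₂ = f₁ · (v − v_e)/v = 593 × 322.44/338 ≈ 565 Hz.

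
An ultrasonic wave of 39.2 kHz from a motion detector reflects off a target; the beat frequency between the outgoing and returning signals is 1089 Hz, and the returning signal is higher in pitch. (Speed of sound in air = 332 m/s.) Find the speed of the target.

Double Doppler shift off a moving reflector: f₂ = f₀ · (v + u)/(v − u) (u > 0 toward emitter).
Returning signal is higher, so f₂ = f₀ + Δf = 39200 + 1089 = 40289 Hz.
Rearranging, u = v · (f₂ − f₀)/(f₂ + f₀) = 332 × 1089/79489 ≈ 4.5 m/s.
So the target is moving at 4.5 m/s toward the emitter.

4.5 m/s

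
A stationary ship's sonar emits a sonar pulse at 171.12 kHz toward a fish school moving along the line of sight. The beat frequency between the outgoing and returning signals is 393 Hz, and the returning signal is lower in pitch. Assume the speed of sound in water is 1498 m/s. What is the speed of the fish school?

1.72 m/s

Double Doppler shift off a moving reflector: f₂ = f₀ · (v + u)/(v − u) (u > 0 toward emitter).
Returning signal is lower, so f₂ = f₀ − Δf = 171120 − 393 = 170727 Hz.
Rearranging, u = v · (f₂ − f₀)/(f₂ + f₀) = 1498 × -393/341847 ≈ -1.72 m/s.
So the fish school is moving at 1.72 m/s away from the emitter.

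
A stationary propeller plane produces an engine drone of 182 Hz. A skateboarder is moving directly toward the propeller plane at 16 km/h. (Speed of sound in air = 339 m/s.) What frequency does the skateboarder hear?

16 km/h = 4.444 m/s.
Only the observer moves, toward the source, so f' = f · (v + v_o)/v.
f' = 182 × (339 + 4.444)/339 = 182 × 343.44/339 ≈ 184 Hz.

184 Hz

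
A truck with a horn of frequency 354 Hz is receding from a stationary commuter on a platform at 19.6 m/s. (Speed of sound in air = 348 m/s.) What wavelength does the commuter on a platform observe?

Only the source moves, away from the listener, so f' = f · v/(v + v_s).
f' = 354 × 348/(348 + 19.6) ≈ 335 Hz.
λ' = v/f' = 348/335.125 ≈ 1.04 m.

1.04 m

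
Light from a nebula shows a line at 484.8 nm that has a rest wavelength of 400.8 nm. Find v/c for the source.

λ'/λ₀ = 1.2096 > 1 (redshift), so the source is receding.
λ'/λ₀ = √((1 + β)/(1 − β)) for a receding source ⇒ β = (r² − 1)/(r² + 1) with r = λ'/λ₀.
β = (1.4631 − 1)/(1.4631 + 1) ≈ 0.188.

0.188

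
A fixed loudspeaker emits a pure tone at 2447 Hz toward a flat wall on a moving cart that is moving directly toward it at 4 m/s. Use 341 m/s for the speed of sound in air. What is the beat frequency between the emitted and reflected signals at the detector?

At the flat wall on a moving cart (a moving observer), f₁ = f₀ · (v + u)/v = 2447 × 345/341 ≈ 2475.7 Hz.
The reflection then acts as a moving source: f₂ = f₁ · v/(v − u) ≈ 2505.1 Hz.
Beat frequency: |f₂ − f₀| = 2u·f₀/(v − u) = 2 × 4 × 2447/337 ≈ 58.1 Hz.

58.1 Hz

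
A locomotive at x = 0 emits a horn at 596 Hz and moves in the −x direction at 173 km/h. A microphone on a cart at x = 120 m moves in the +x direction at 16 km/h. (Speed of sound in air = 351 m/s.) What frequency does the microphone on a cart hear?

173 km/h = 48.06 m/s; 16 km/h = 4.444 m/s.
The observer lies on the +x side, so the source is heading away from the observer and the observer is heading away from the source.
General Doppler shift: f' = f · (v − v_o)/(v + v_s).
f' = 596 × (351 − 4.444)/(351 + 48.06) = 596 × 346.56/399.06 ≈ 518 Hz.

518 Hz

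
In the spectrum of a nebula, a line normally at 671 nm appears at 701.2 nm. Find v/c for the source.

0.044

λ'/λ₀ = 1.0450 > 1 (redshift), so the source is receding.
λ'/λ₀ = √((1 + β)/(1 − β)) for a receding source ⇒ β = (r² − 1)/(r² + 1) with r = λ'/λ₀.
β = (1.0920 − 1)/(1.0920 + 1) ≈ 0.044.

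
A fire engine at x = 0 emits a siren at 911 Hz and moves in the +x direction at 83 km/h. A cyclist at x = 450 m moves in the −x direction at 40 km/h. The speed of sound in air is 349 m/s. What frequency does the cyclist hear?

83 km/h = 23.06 m/s; 40 km/h = 11.11 m/s.
The observer lies on the +x side, so the source is heading toward the observer and the observer is heading toward the source.
General Doppler shift: f' = f · (v + v_o)/(v − v_s).
f' = 911 × (349 + 11.11)/(349 − 23.06) = 911 × 360.11/325.94 ≈ 1006 Hz.

1006 Hz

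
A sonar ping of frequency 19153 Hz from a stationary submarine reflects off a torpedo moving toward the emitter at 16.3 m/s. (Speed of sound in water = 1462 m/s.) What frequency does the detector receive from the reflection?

19585 Hz

The torpedo first receives the wave as a moving observer: f₁ = f₀ · (v + u)/v = 19153 × (1462 + 16.3)/1462 ≈ 19367 Hz.
The reflection then acts as a moving source: f₂ = f₁ · v/(v − u) ≈ 19585 Hz.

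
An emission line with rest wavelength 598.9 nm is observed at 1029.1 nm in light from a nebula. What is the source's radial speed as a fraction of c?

λ'/λ₀ = 1.7183 > 1 (redshift), so the source is receding.
λ'/λ₀ = √((1 + β)/(1 − β)) for a receding source ⇒ β = (r² − 1)/(r² + 1) with r = λ'/λ₀.
β = (2.9526 − 1)/(2.9526 + 1) ≈ 0.494.

0.494c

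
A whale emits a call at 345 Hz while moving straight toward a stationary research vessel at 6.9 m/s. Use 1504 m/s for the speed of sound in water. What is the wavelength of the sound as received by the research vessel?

4.34 m

With the source moving toward a stationary observer, f' = f · v/(v − v_s).
f' = 345 × 1504/(1504 − 6.9) ≈ 347 Hz.
λ' = v/f' = 1504/346.59 ≈ 4.34 m.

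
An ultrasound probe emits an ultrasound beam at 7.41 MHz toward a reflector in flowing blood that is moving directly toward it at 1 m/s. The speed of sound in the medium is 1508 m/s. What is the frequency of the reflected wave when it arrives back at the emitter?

The reflector in flowing blood first receives the wave as a moving observer: f₁ = f₀ · (v + u)/v = 7.41 × (1508 + 1)/1508 ≈ 7.415 MHz.
The reflection then acts as a moving source: f₂ = f₁ · v/(v − u) ≈ 7.420 MHz.
Equivalently f₂ = f₀ · (v + u)/(v − u).

7.420 MHz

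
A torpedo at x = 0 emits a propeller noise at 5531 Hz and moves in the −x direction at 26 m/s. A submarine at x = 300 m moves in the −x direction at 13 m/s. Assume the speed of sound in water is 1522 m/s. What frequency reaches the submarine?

The observer lies on the +x side, so the source is heading away from the observer and the observer is heading toward the source.
Both move, so f' = f · (v + v_o)/(v + v_s).
f' = 5531 × (1522 + 13)/(1522 + 26) = 5531 × 1535/1548 ≈ 5485 Hz.

5485 Hz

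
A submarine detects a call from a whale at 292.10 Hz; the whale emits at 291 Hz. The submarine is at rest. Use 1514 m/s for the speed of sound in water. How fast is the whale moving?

f' > f, so the whale is approaching.
f' = f · v/(v − v_s) ⇒ v_s = v · |1 − f/f'|.
v_s = 1514 × |1 − 291/292.10| = 1514 × 0.003766 ≈ 5.7 m/s.

5.7 m/s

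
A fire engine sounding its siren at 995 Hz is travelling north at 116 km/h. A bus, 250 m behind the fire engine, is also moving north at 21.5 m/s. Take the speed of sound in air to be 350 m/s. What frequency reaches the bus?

967 Hz

116 km/h = 32.22 m/s.
The bus is behind, so the fire engine is moving away from it while the bus is moving toward the fire engine.
Both move, so f' = f · (v + v_o)/(v + v_s).
f' = 995 × (350 + 21.5)/(350 + 32.22) = 995 × 371.5/382.22 ≈ 967 Hz.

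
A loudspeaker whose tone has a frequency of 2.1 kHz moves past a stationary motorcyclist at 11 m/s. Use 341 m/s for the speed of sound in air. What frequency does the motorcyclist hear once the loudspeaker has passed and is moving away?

Receding: f₂ = f · v/(v + v_s) = 2.1 × 341/352 ≈ 2.03 kHz.

2.03 kHz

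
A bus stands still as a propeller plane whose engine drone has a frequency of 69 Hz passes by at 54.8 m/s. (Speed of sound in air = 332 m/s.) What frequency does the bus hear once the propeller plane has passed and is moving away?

59 Hz

Receding: f₂ = f · v/(v + v_s) = 69 × 332/386.8 ≈ 59 Hz.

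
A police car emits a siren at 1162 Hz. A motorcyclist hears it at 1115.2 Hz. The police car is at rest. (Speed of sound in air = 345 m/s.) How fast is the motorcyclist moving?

13.9 m/s

f' < f, so the motorcyclist is receding.
f' = f · (v − v_o)/v ⇒ v_o = v · |f'/f − 1|.
v_o = 345 × |1115.2/1162 − 1| = 345 × 0.04028 ≈ 13.9 m/s.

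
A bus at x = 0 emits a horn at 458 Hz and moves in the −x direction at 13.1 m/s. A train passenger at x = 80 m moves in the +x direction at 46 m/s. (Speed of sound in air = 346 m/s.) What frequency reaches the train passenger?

383 Hz

The observer lies on the +x side, so the source is heading away from the observer and the observer is heading away from the source.
With source receding and observer receding, f' = f · (v − v_o)/(v + v_s).
f' = 458 × (346 − 46)/(346 + 13.1) = 458 × 300/359.1 ≈ 383 Hz.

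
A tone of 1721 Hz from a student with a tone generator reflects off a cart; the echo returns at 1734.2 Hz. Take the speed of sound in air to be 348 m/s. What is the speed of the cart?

1.33 m/s

Double Doppler shift off a moving reflector: f₂ = f₀ · (v + u)/(v − u) (u > 0 toward emitter).
Rearranging, u = v · (f₂ − f₀)/(f₂ + f₀) = 348 × 13.2/3455.2 ≈ 1.33 m/s.
So the cart is moving at 1.33 m/s toward the emitter.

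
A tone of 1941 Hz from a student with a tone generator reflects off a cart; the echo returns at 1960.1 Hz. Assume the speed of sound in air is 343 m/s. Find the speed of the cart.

1.68 m/s

Double Doppler shift off a moving reflector: f₂ = f₀ · (v + u)/(v − u) (u > 0 toward emitter).
Rearranging, u = v · (f₂ − f₀)/(f₂ + f₀) = 343 × 19.1/3901.1 ≈ 1.68 m/s.
So the cart is moving at 1.68 m/s toward the emitter.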